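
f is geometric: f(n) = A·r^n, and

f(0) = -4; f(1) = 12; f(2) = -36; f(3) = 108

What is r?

-3

Consecutive ratio: 12/(-4) = -3, and -36/12 = -3, so r = -3.
Then A·(-3)^0 = -4 gives A = -4, and f(n) = -4·(-3)^n.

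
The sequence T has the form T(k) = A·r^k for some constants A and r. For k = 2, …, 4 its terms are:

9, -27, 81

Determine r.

-3

Consecutive ratio: -27/9 = -3, and 81/(-27) = -3, so r = -3.
Then A·(-3)^2 = 9 gives A = 1, and T(k) = 1·(-3)^k.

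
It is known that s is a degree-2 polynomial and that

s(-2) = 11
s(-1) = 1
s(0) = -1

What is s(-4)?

Write s(x) = ax² + bx + c; the 3 given values yield a linear system in the 3 coefficients.
Solving, s(x) = 4x² + 2x - 1.
Then s(-4) = 55.

55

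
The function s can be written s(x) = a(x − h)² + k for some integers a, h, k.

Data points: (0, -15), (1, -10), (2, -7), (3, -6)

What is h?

3

First differences 5, 3, 1; second difference -2 = 2a, so a = -1.
Expanding, the x-coefficient is −2ah = 2h; matching it to the data gives h = 3, and then k = -6.
So s(x) = -1(x − 3)² − 6.
Hence h = 3.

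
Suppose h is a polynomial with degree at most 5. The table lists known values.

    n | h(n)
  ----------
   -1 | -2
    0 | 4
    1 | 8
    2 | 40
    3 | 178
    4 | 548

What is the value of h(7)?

5030

First differences: 6, 4, 32, 138, 370. Second differences: -2, 28, 106, 232. Third differences: 30, 78, 126. Fourth differences: 48, 48.
Level-4 differences are constant, so h has degree 4.
Fitting a degree-4 polynomial gives h(n) = 2n^4 + n³ - 3n² + 4n + 4.
Then h(7) = 5030.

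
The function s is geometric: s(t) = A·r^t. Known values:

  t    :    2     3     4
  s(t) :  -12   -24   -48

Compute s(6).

-192

Consecutive ratio: -24/(-12) = 2, and -48/(-24) = 2, so r = 2.
Then A·2^2 = -12 gives A = -3, and s(t) = -3·2^t.
s(6) = -3·2^6 = -192.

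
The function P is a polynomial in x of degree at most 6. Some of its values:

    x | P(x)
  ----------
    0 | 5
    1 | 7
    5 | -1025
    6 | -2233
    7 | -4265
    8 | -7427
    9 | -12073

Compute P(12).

-39175

Write P(x) = ax^6 + bx^5 + cx^4 + dx³ + ex² + px + q; the 7 given values yield a linear system in the 7 coefficients.
Solving, the top 2 coefficients vanish, and P(x) = -2x^4 + x³ + 4x² - x + 5.
Then P(12) = -39175.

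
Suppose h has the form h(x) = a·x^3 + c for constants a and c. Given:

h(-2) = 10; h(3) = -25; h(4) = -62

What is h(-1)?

From h(-2) = 10 and h(3) = -25: -8a + c = 10 and 27a + c = -25.
Subtracting: 35a = -35, so a = -1; then c = 10 − (-1)·(-8) = 2.
So h(x) = -1x³ + 2, and h(-1) = 3.

3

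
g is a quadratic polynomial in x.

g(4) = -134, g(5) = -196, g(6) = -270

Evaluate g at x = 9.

Write g(x) = ax² + bx + c; the 3 given values yield a linear system in the 3 coefficients.
Solving, g(x) = -6x² - 8x - 6.
Then g(9) = -564.

-564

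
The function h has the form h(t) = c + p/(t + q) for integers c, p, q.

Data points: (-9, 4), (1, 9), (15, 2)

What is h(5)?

-3

(h(t) − c)(t + q) = p for each data point; the three points give a linear system in c and q, then p follows.
Solving: c = 3, q = -3, p = -12, so h(t) = 3 − 12/(t − 3).
Then h(5) = 3 − 12/2 = -3.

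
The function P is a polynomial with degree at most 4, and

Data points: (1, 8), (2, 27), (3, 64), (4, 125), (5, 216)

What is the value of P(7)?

512

First differences: 19, 37, 61, 91. Second differences: 18, 24, 30. Third differences: 6, 6.
Level-3 differences are constant, so P has degree 3.
Fitting a degree-3 polynomial gives P(t) = t³ + 3t² + 3t + 1.
Then P(7) = 512.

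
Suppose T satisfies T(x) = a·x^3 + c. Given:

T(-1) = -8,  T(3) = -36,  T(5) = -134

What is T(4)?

-73

From T(-1) = -8 and T(3) = -36: -1a + c = -8 and 27a + c = -36.
Subtracting: 28a = -28, so a = -1; then c = -8 − (-1)·(-1) = -9.
So T(x) = -1x³ − 9, and T(4) = -73.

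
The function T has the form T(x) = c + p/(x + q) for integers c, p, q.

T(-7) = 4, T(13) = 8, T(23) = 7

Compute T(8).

(T(x) − c)(x + q) = p for each data point; the three points give a linear system in c and q, then p follows.
Solving: c = 6, q = -3, p = 20, so T(x) = 6 + 20/(x − 3).
Then T(8) = 6 + 20/5 = 10.

10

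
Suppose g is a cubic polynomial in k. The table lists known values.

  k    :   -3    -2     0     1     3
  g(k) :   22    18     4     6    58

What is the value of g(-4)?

Write g(k) = ak³ + bk² + ck + d; the 5 given values yield a linear system in the 4 coefficients.
Solving, g(k) = k³ + 4k² - 3k + 4.
Then g(-4) = 16.

16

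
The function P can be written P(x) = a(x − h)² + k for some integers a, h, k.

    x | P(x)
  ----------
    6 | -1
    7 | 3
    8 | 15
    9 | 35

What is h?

6

First differences 4, 12, 20; second difference 8 = 2a, so a = 4.
Expanding, the x-coefficient is −2ah = -8h; matching it to the data gives h = 6, and then k = -1.
So P(x) = 4(x − 6)² − 1.
Hence h = 6.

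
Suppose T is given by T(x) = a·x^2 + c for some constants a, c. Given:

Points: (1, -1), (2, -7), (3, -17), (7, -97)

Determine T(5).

-49

From T(1) = -1 and T(2) = -7: 1a + c = -1 and 4a + c = -7.
Subtracting: 3a = -6, so a = -2; then c = -1 − (-2)·1 = 1.
So T(x) = -2x² + 1, and T(5) = -49.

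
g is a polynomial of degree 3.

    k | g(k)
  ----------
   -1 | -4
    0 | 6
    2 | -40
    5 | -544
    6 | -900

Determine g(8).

-2002

Write g(k) = ak³ + bk² + ck + d; the 5 given values yield a linear system in the 4 coefficients.
Solving, g(k) = -3k³ - 8k² + 5k + 6.
Then g(8) = -2002.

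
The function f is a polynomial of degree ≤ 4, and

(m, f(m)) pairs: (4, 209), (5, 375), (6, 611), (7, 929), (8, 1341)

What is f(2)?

First differences: 166, 236, 318, 412. Second differences: 70, 82, 94. Third differences: 12, 12.
Level-3 differences are constant, so f has degree 3.
Fitting a degree-3 polynomial gives f(m) = 2m³ + 5m² - m + 5.
Then f(2) = 39.

39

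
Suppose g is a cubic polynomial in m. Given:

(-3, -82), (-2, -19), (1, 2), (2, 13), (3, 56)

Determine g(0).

Write g(m) = am³ + bm² + cm + d; the 5 given values yield a linear system in the 4 coefficients.
Solving, g(m) = 3m³ - 2m² - 4m + 5.
Then g(0) = 5.

5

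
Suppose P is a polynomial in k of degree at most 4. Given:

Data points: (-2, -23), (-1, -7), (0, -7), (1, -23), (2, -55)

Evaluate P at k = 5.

Write P(k) = ak^4 + bk³ + ck² + dk + e; the 5 given values yield a linear system in the 5 coefficients.
Solving, the top 2 coefficients vanish, and P(k) = -8k² - 8k - 7.
Then P(5) = -247.

-247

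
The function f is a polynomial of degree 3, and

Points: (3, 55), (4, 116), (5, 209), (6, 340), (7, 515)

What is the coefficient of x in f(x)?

First differences: 61, 93, 131, 175. Second differences: 32, 38, 44. Third differences: 6, 6.
Level-3 differences are constant, so f has degree 3.
Fitting a degree-3 polynomial gives f(x) = x³ + 4x² - 4x + 4.
The coefficient of x is -4.

-4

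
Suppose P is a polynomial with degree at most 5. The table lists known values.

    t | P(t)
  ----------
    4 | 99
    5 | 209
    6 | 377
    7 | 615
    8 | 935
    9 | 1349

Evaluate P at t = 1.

First differences: 110, 168, 238, 320, 414. Second differences: 58, 70, 82, 94. Third differences: 12, 12, 12.
Level-3 differences are constant, so P has degree 3.
Fitting a degree-3 polynomial gives P(t) = 2t³ - t² - 3t - 1.
Then P(1) = -3.

-3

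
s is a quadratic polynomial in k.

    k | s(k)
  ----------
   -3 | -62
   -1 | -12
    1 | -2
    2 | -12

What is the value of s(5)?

Write s(k) = ak² + bk + c; the 4 given values yield a linear system in the 3 coefficients.
Solving, s(k) = -5k² + 5k - 2.
Then s(5) = -102.

-102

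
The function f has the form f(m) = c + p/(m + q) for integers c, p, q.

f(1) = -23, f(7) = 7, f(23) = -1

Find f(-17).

(f(m) − c)(m + q) = p for each data point; the three points give a linear system in c and q, then p follows.
Solving: c = -3, q = -3, p = 40, so f(m) = -3 + 40/(m − 3).
Then f(-17) = -3 + 40/(-20) = -5.

-5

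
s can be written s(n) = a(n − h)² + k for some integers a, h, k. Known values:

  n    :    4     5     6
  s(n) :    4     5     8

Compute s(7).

13

First differences 1, 3; second difference 2 = 2a, so a = 1.
Expanding, the n-coefficient is −2ah = -2h; matching it to the data gives h = 4, and then k = 4.
So s(n) = 1(n − 4)² + 4.
s(7) = 1·3² + 4 = 13.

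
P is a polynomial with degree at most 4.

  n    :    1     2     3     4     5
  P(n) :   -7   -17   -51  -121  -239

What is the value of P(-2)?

First differences: -10, -34, -70, -118. Second differences: -24, -36, -48. Third differences: -12, -12.
Level-3 differences are constant, so P has degree 3.
Fitting a degree-3 polynomial gives P(n) = -2n³ + 4n - 9.
Then P(-2) = -1.

-1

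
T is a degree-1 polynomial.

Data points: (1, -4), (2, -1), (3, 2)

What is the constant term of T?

-7

Write T(x) = ax + b; the 3 given values yield a linear system in the 2 coefficients.
Solving, T(x) = 3x - 7.
The constant term is T(0) = -7.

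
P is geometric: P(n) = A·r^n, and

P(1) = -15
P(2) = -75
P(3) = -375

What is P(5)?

-9375

Consecutive ratio: -75/(-15) = 5, and -375/(-75) = 5, so r = 5.
Then A·5^1 = -15 gives A = -3, and P(n) = -3·5^n.
P(5) = -3·5^5 = -9375.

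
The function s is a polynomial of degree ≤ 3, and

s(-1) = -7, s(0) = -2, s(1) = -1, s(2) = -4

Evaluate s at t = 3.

First differences: 5, 1, -3. Second differences: -4, -4.
Level-2 differences are constant, so s has degree 2.
Fitting a degree-2 polynomial gives s(t) = -2t² + 3t - 2.
Then s(3) = -11.

-11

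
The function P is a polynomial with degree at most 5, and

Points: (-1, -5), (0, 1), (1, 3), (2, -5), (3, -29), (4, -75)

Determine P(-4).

13

Write P(k) = ak^5 + bk^4 + ck³ + dk² + ek + p; the 6 given values yield a linear system in the 6 coefficients.
Solving, the top 2 coefficients vanish, and P(k) = -k³ - 2k² + 5k + 1.
Then P(-4) = 13.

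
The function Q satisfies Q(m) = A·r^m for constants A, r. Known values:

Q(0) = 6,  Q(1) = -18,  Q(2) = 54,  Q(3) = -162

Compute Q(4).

Consecutive ratio: -18/6 = -3, and 54/(-18) = -3, so r = -3.
Then A·(-3)^0 = 6 gives A = 6, and Q(m) = 6·(-3)^m.
Q(4) = 6·(-3)^4 = 486.

486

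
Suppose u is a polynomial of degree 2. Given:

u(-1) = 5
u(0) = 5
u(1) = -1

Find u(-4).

Write u(m) = am² + bm + c; the 3 given values yield a linear system in the 3 coefficients.
Solving, u(m) = -3m² - 3m + 5.
Then u(-4) = -31.

-31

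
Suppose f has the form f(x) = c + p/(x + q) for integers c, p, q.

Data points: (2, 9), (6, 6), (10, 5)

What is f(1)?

11

(f(x) − c)(x + q) = p for each data point; the three points give a linear system in c and q, then p follows.
Solving: c = 3, q = 2, p = 24, so f(x) = 3 + 24/(x + 2).
Then f(1) = 3 + 24/3 = 11.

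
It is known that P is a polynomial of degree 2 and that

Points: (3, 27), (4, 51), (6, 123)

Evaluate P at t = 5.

83

Write P(t) = at² + bt + c; the 3 given values yield a linear system in the 3 coefficients.
Solving, P(t) = 4t² - 4t + 3.
Then P(5) = 83.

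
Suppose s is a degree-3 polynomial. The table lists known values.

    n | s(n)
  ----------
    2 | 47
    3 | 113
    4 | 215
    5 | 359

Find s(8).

1103

Write s(n) = an³ + bn² + cn + d; the 4 given values yield a linear system in the 4 coefficients.
Solving, s(n) = n³ + 9n² + 2n - 1.
Then s(8) = 1103.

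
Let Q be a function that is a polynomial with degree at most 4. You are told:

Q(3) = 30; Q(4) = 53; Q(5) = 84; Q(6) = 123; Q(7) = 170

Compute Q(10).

First differences: 23, 31, 39, 47. Second differences: 8, 8, 8.
Level-2 differences are constant, so Q has degree 2.
Fitting a degree-2 polynomial gives Q(x) = 4x² - 5x + 9.
Then Q(10) = 359.

359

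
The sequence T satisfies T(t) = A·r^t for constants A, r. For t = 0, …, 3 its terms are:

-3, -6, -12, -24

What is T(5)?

Consecutive ratio: -6/(-3) = 2, and -12/(-6) = 2, so r = 2.
Then A·2^0 = -3 gives A = -3, and T(t) = -3·2^t.
T(5) = -3·2^5 = -96.

-96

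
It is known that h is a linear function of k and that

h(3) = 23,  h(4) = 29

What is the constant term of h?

5

Write h(k) = ak + b; the 2 given values yield a linear system in the 2 coefficients.
Solving, h(k) = 6k + 5.
The constant term is h(0) = 5.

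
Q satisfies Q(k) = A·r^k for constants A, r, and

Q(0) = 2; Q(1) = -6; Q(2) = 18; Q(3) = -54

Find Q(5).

-486

Consecutive ratio: -6/2 = -3, and 18/(-6) = -3, so r = -3.
Then A·(-3)^0 = 2 gives A = 2, and Q(k) = 2·(-3)^k.
Q(5) = 2·(-3)^5 = -486.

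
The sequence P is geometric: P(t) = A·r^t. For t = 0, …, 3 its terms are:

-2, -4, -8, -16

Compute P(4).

Consecutive ratio: -4/(-2) = 2, and -8/(-4) = 2, so r = 2.
Then A·2^0 = -2 gives A = -2, and P(t) = -2·2^t.
P(4) = -2·2^4 = -32.

-32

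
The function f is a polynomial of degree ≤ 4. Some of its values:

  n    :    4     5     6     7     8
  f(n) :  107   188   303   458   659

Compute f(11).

First differences: 81, 115, 155, 201. Second differences: 34, 40, 46. Third differences: 6, 6.
Level-3 differences are constant, so f has degree 3.
Fitting a degree-3 polynomial gives f(n) = n³ + 2n² + 2n + 3.
Then f(11) = 1598.

1598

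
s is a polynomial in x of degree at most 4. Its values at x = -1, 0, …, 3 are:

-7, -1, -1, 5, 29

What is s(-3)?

-85

Write s(x) = ax^4 + bx³ + cx² + dx + e; the 5 given values yield a linear system in the 5 coefficients.
Solving, the leading coefficient vanishes, and s(x) = 2x³ - 3x² + x - 1.
Then s(-3) = -85.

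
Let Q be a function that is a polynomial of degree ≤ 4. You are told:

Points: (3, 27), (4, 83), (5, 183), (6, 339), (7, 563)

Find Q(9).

First differences: 56, 100, 156, 224. Second differences: 44, 56, 68. Third differences: 12, 12.
Level-3 differences are constant, so Q has degree 3.
Fitting a degree-3 polynomial gives Q(n) = 2n³ - 2n² - 4n + 3.
Then Q(9) = 1263.

1263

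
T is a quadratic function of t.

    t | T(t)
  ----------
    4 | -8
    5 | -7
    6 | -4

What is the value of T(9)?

Write T(t) = at² + bt + c; the 3 given values yield a linear system in the 3 coefficients.
Solving, T(t) = t² - 8t + 8.
Then T(9) = 17.

17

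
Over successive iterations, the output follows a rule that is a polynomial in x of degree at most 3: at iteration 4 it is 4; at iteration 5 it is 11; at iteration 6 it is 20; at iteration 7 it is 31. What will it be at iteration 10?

Write the value at x as Q(x).
First differences: 7, 9, 11. Second differences: 2, 2.
Level-2 differences are constant, so Q has degree 2.
Fitting a degree-2 polynomial gives Q(x) = x² - 2x - 4.
Then Q(10) = 76.

76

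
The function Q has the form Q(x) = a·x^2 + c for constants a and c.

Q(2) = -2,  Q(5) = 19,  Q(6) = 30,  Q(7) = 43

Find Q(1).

From Q(2) = -2 and Q(5) = 19: 4a + c = -2 and 25a + c = 19.
Subtracting: 21a = 21, so a = 1; then c = -2 − 1·4 = -6.
So Q(x) = 1x² − 6, and Q(1) = -5.

-5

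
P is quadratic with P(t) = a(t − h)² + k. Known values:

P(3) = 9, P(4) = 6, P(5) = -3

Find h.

3

First differences -3, -9; second difference -6 = 2a, so a = -3.
Expanding, the t-coefficient is −2ah = 6h; matching it to the data gives h = 3, and then k = 9.
So P(t) = -3(t − 3)² + 9.
Hence h = 3.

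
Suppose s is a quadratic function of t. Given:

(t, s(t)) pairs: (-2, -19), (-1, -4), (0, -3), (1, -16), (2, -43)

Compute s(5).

First differences: 15, 1, -13, -27. Second differences: -14, -14, -14.
Level-2 differences are constant, so s has degree 2.
Fitting a degree-2 polynomial gives s(t) = -7t² - 6t - 3.
Then s(5) = -208.

-208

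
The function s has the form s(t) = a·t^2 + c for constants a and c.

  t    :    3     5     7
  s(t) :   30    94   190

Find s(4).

From s(3) = 30 and s(5) = 94: 9a + c = 30 and 25a + c = 94.
Subtracting: 16a = 64, so a = 4; then c = 30 − 4·9 = -6.
So s(t) = 4t² − 6, and s(4) = 58.

58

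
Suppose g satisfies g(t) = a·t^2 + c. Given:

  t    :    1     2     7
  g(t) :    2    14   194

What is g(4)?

From g(1) = 2 and g(2) = 14: 1a + c = 2 and 4a + c = 14.
Subtracting: 3a = 12, so a = 4; then c = 2 − 4·1 = -2.
So g(t) = 4t² − 2, and g(4) = 62.

62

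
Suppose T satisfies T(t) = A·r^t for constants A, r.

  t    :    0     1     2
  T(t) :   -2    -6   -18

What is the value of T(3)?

Consecutive ratio: -6/(-2) = 3, and -18/(-6) = 3, so r = 3.
Then A·3^0 = -2 gives A = -2, and T(t) = -2·3^t.
T(3) = -2·3^3 = -54.

-54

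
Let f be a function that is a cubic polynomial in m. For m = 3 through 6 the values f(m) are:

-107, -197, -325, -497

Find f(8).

-997

Write f(m) = am³ + bm² + cm + d; the 4 given values yield a linear system in the 4 coefficients.
Solving, f(m) = -m³ - 7m² - 4m - 5.
Then f(8) = -997.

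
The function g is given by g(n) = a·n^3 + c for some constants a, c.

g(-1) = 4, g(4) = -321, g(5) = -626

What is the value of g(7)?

From g(-1) = 4 and g(4) = -321: -1a + c = 4 and 64a + c = -321.
Subtracting: 65a = -325, so a = -5; then c = 4 − (-5)·(-1) = -1.
So g(n) = -5n³ − 1, and g(7) = -1716.

-1716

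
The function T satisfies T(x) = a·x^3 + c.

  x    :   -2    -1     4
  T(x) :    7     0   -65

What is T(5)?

-126

From T(-2) = 7 and T(-1) = 0: -8a + c = 7 and -1a + c = 0.
Subtracting: 7a = -7, so a = -1; then c = 7 − (-1)·(-8) = -1.
So T(x) = -1x³ − 1, and T(5) = -126.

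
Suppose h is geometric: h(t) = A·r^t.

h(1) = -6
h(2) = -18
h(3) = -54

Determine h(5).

-486

Consecutive ratio: -18/(-6) = 3, and -54/(-18) = 3, so r = 3.
Then A·3^1 = -6 gives A = -2, and h(t) = -2·3^t.
h(5) = -2·3^5 = -486.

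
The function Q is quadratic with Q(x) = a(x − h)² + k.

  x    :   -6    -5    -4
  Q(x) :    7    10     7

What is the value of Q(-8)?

First differences 3, -3; second difference -6 = 2a, so a = -3.
Expanding, the x-coefficient is −2ah = 6h; matching it to the data gives h = -5, and then k = 10.
So Q(x) = -3(x + 5)² + 10.
Q(-8) = -3·(-3)² + 10 = -17.

-17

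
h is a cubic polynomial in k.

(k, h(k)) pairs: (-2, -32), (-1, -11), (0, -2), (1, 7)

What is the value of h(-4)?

-158

Write h(k) = ak³ + bk² + ck + d; the 4 given values yield a linear system in the 4 coefficients.
Solving, h(k) = 2k³ + 7k - 2.
Then h(-4) = -158.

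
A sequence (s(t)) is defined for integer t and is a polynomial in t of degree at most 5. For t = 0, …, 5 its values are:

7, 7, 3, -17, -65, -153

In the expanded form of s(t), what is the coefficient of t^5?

0

First differences: 0, -4, -20, -48, -88. Second differences: -4, -16, -28, -40. Third differences: -12, -12, -12.
Level-3 differences are constant, so s has degree 3.
Fitting a degree-3 polynomial gives s(t) = -2t³ + 4t² - 2t + 7.
The coefficient of t^5 is 0.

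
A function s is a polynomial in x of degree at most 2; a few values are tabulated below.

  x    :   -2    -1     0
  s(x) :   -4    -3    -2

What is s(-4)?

-6

Write s(x) = ax² + bx + c; the 3 given values yield a linear system in the 3 coefficients.
Solving, the leading coefficient vanishes, and s(x) = x - 2.
Then s(-4) = -6.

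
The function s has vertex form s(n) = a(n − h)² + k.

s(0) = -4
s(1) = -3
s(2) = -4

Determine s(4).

First differences 1, -1; second difference -2 = 2a, so a = -1.
Expanding, the n-coefficient is −2ah = 2h; matching it to the data gives h = 1, and then k = -3.
So s(n) = -1(n − 1)² − 3.
s(4) = -1·3² − 3 = -12.

-12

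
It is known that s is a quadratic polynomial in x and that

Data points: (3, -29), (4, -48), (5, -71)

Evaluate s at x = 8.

-164

Write s(x) = ax² + bx + c; the 3 given values yield a linear system in the 3 coefficients.
Solving, s(x) = -2x² - 5x + 4.
Then s(8) = -164.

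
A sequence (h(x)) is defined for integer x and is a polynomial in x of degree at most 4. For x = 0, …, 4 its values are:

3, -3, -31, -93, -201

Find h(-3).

9

First differences: -6, -28, -62, -108. Second differences: -22, -34, -46. Third differences: -12, -12.
Level-3 differences are constant, so h has degree 3.
Fitting a degree-3 polynomial gives h(x) = -2x³ - 5x² + x + 3.
Then h(-3) = 9.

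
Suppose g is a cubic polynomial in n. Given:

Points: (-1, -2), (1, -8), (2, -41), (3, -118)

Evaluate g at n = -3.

Write g(n) = an³ + bn² + cn + d; the 4 given values yield a linear system in the 4 coefficients.
Solving, g(n) = -3n³ - 4n² - 1.
Then g(-3) = 44.

44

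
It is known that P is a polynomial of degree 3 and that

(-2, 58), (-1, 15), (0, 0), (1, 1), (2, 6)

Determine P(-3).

141

First differences: -43, -15, 1, 5. Second differences: 28, 16, 4. Third differences: -12, -12.
Level-3 differences are constant, so P has degree 3.
Fitting a degree-3 polynomial gives P(x) = -2x³ + 8x² - 5x.
Then P(-3) = 141.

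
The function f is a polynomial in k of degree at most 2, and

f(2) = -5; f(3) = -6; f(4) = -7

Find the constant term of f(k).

-3

Write f(k) = ak² + bk + c; the 3 given values yield a linear system in the 3 coefficients.
Solving, the leading coefficient vanishes, and f(k) = -k - 3.
The constant term is f(0) = -3.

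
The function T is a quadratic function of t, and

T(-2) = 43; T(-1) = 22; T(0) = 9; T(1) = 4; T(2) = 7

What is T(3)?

18

First differences: -21, -13, -5, 3. Second differences: 8, 8, 8.
Level-2 differences are constant, so T has degree 2.
Fitting a degree-2 polynomial gives T(t) = 4t² - 9t + 9.
Then T(3) = 18.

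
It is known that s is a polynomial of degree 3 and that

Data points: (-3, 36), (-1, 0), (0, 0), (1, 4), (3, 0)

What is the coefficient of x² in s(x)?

2

Write s(x) = ax³ + bx² + cx + d; the 5 given values yield a linear system in the 4 coefficients.
Solving, s(x) = -x³ + 2x² + 3x.
The coefficient of x² is 2.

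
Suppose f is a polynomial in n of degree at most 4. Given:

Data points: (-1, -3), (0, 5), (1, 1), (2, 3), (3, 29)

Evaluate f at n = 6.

431

First differences: 8, -4, 2, 26. Second differences: -12, 6, 24. Third differences: 18, 18.
Level-3 differences are constant, so f has degree 3.
Fitting a degree-3 polynomial gives f(n) = 3n³ - 6n² - n + 5.
Then f(6) = 431.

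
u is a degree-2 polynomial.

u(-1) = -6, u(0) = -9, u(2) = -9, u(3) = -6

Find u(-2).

-1

Write u(n) = an² + bn + c; the 4 given values yield a linear system in the 3 coefficients.
Solving, u(n) = n² - 2n - 9.
Then u(-2) = -1.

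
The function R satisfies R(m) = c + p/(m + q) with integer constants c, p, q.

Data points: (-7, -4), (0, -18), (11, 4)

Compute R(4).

(R(m) − c)(m + q) = p for each data point; the three points give a linear system in c and q, then p follows.
Solving: c = 0, q = -2, p = 36, so R(m) = 36/(m − 2).
Then R(4) = 0 + 36/2 = 18.

18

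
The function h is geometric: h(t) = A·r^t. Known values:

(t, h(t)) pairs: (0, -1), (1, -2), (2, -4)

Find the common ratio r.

Consecutive ratio: -2/(-1) = 2, and -4/(-2) = 2, so r = 2.
Then A·2^0 = -1 gives A = -1, and h(t) = -1·2^t.

2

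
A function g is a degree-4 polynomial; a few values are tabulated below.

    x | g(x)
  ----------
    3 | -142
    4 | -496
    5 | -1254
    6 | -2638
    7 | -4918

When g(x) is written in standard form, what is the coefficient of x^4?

-2

Write g(x) = ax^4 + bx³ + cx² + dx + e; the 5 given values yield a linear system in the 5 coefficients.
Solving, g(x) = -2x^4 - x³ + 4x² + 5x - 4.
The coefficient of x^4 is -2.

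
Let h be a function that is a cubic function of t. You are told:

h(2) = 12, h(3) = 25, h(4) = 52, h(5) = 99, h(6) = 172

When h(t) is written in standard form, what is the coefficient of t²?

Write h(t) = at³ + bt² + ct + d; the 5 given values yield a linear system in the 4 coefficients.
Solving, h(t) = t³ - 2t² + 4t + 4.
The coefficient of t² is -2.

-2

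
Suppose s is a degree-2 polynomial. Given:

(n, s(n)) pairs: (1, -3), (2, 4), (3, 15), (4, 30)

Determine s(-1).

First differences: 7, 11, 15. Second differences: 4, 4.
Level-2 differences are constant, so s has degree 2.
Fitting a degree-2 polynomial gives s(n) = 2n² + n - 6.
Then s(-1) = -5.

-5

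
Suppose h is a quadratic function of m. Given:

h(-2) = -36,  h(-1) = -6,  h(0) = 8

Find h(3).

Write h(m) = am² + bm + c; the 3 given values yield a linear system in the 3 coefficients.
Solving, h(m) = -8m² + 6m + 8.
Then h(3) = -46.

-46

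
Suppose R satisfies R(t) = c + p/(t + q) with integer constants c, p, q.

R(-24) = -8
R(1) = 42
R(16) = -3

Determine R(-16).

(R(t) − c)(t + q) = p for each data point; the three points give a linear system in c and q, then p follows.
Solving: c = -6, q = 0, p = 48, so R(t) = -6 + 48/(t + 0).
Then R(-16) = -6 + 48/(-16) = -9.

-9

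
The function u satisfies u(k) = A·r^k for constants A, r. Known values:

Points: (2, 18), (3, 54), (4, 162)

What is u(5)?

Consecutive ratio: 54/18 = 3, and 162/54 = 3, so r = 3.
Then A·3^2 = 18 gives A = 2, and u(k) = 2·3^k.
u(5) = 2·3^5 = 486.

486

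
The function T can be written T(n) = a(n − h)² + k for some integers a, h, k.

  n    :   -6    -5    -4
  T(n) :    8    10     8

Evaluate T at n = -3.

First differences 2, -2; second difference -4 = 2a, so a = -2.
Expanding, the n-coefficient is −2ah = 4h; matching it to the data gives h = -5, and then k = 10.
So T(n) = -2(n + 5)² + 10.
T(-3) = -2·2² + 10 = 2.

2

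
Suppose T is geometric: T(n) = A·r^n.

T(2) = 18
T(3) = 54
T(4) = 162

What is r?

3

Consecutive ratio: 54/18 = 3, and 162/54 = 3, so r = 3.
Then A·3^2 = 18 gives A = 2, and T(n) = 2·3^n.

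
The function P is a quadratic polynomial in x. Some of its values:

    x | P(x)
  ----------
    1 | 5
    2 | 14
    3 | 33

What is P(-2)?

38

Write P(x) = ax² + bx + c; the 3 given values yield a linear system in the 3 coefficients.
Solving, P(x) = 5x² - 6x + 6.
Then P(-2) = 38.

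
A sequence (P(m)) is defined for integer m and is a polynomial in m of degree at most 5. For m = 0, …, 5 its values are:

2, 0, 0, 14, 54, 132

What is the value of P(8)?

714

First differences: -2, 0, 14, 40, 78. Second differences: 2, 14, 26, 38. Third differences: 12, 12, 12.
Level-3 differences are constant, so P has degree 3.
Fitting a degree-3 polynomial gives P(m) = 2m³ - 5m² + m + 2.
Then P(8) = 714.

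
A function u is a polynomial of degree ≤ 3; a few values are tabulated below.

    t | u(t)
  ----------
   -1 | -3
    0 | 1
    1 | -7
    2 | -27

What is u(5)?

-159

Write u(t) = at³ + bt² + ct + d; the 4 given values yield a linear system in the 4 coefficients.
Solving, the leading coefficient vanishes, and u(t) = -6t² - 2t + 1.
Then u(5) = -159.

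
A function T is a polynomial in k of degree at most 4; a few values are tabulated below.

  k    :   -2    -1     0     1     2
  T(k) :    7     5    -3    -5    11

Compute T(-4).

First differences: -2, -8, -2, 16. Second differences: -6, 6, 18. Third differences: 12, 12.
Level-3 differences are constant, so T has degree 3.
Fitting a degree-3 polynomial gives T(k) = 2k³ + 3k² - 7k - 3.
Then T(-4) = -55.

-55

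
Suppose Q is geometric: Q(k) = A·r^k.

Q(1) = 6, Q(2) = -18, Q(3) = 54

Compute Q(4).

Consecutive ratio: -18/6 = -3, and 54/(-18) = -3, so r = -3.
Then A·(-3)^1 = 6 gives A = -2, and Q(k) = -2·(-3)^k.
Q(4) = -2·(-3)^4 = -162.

-162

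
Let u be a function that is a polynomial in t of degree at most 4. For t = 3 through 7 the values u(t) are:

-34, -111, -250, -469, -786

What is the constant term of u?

First differences: -77, -139, -219, -317. Second differences: -62, -80, -98. Third differences: -18, -18.
Level-3 differences are constant, so u has degree 3.
Fitting a degree-3 polynomial gives u(t) = -3t³ + 5t² - t + 5.
The constant term is u(0) = 5.

5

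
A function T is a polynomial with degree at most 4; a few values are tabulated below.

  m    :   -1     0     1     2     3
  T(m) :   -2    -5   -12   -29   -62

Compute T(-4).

43

First differences: -3, -7, -17, -33. Second differences: -4, -10, -16. Third differences: -6, -6.
Level-3 differences are constant, so T has degree 3.
Fitting a degree-3 polynomial gives T(m) = -m³ - 2m² - 4m - 5.
Then T(-4) = 43.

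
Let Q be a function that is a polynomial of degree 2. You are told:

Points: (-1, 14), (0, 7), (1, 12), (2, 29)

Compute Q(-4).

107

First differences: -7, 5, 17. Second differences: 12, 12.
Level-2 differences are constant, so Q has degree 2.
Fitting a degree-2 polynomial gives Q(t) = 6t² - t + 7.
Then Q(-4) = 107.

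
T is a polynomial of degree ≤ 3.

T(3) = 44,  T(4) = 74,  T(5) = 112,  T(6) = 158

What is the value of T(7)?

First differences: 30, 38, 46. Second differences: 8, 8.
Level-2 differences are constant, so T has degree 2.
Fitting a degree-2 polynomial gives T(m) = 4m² + 2m + 2.
Then T(7) = 212.

212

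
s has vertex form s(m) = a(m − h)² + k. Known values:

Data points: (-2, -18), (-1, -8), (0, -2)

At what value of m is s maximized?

First differences 10, 6; second difference -4 = 2a, so a = -2.
Expanding, the m-coefficient is −2ah = 4h; matching it to the data gives h = 1, and then k = 0.
So s(m) = -2(m − 1)² + 0.
Hence h = 1.

1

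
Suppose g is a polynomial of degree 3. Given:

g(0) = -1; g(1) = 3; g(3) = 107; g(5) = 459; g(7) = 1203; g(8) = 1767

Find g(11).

Write g(t) = at³ + bt² + ct + d; the 6 given values yield a linear system in the 4 coefficients.
Solving, g(t) = 3t³ + 4t² - 3t - 1.
Then g(11) = 4443.

4443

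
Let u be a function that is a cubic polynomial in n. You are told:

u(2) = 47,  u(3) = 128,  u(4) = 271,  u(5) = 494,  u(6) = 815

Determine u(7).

Write u(n) = an³ + bn² + cn + d; the 5 given values yield a linear system in the 4 coefficients.
Solving, u(n) = 3n³ + 4n² + 4n - 1.
Then u(7) = 1252.

1252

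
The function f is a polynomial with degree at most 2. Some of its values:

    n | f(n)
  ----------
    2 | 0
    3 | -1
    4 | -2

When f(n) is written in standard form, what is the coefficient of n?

First differences: -1, -1.
Level-1 differences are constant, so f has degree 1.
Fitting a degree-1 polynomial gives f(n) = -n + 2.
The coefficient of n is -1.

-1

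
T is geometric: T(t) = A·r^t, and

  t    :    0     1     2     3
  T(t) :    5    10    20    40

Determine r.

2

Consecutive ratio: 10/5 = 2, and 20/10 = 2, so r = 2.
Then A·2^0 = 5 gives A = 5, and T(t) = 5·2^t.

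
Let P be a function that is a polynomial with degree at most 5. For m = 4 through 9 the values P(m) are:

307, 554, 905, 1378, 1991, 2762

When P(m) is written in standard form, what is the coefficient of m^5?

0

First differences: 247, 351, 473, 613, 771. Second differences: 104, 122, 140, 158. Third differences: 18, 18, 18.
Level-3 differences are constant, so P has degree 3.
Fitting a degree-3 polynomial gives P(m) = 3m³ + 7m² + m - 1.
The coefficient of m^5 is 0.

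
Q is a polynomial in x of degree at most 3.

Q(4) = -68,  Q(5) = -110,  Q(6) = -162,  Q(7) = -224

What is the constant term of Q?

Write Q(x) = ax³ + bx² + cx + d; the 4 given values yield a linear system in the 4 coefficients.
Solving, the leading coefficient vanishes, and Q(x) = -5x² + 3x.
The constant term is Q(0) = 0.

0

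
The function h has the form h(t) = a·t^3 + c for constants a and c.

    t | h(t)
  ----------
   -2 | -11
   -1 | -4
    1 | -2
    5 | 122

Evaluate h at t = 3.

24

From h(-2) = -11 and h(-1) = -4: -8a + c = -11 and -1a + c = -4.
Subtracting: 7a = 7, so a = 1; then c = -11 − 1·(-8) = -3.
So h(t) = 1t³ − 3, and h(3) = 24.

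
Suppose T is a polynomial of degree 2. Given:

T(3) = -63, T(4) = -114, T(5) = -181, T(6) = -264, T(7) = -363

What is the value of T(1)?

Write T(m) = am² + bm + c; the 5 given values yield a linear system in the 3 coefficients.
Solving, T(m) = -8m² + 5m - 6.
Then T(1) = -9.

-9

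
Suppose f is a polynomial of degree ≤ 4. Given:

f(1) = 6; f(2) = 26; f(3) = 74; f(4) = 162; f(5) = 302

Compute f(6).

First differences: 20, 48, 88, 140. Second differences: 28, 40, 52. Third differences: 12, 12.
Level-3 differences are constant, so f has degree 3.
Extending the table by one column gives the next first difference 204, so f(6) = 302 + 204 = 506.

506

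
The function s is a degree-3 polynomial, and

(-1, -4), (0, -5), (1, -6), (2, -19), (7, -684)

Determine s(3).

-56

Write s(n) = an³ + bn² + cn + d; the 5 given values yield a linear system in the 4 coefficients.
Solving, s(n) = -2n³ + n - 5.
Then s(3) = -56.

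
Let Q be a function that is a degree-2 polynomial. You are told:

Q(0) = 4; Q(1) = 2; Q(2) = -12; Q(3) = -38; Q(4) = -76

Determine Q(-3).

Write Q(m) = am² + bm + c; the 5 given values yield a linear system in the 3 coefficients.
Solving, Q(m) = -6m² + 4m + 4.
Then Q(-3) = -62.

-62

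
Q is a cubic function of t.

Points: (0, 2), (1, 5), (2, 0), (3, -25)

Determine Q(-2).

20

Write Q(t) = at³ + bt² + ct + d; the 4 given values yield a linear system in the 4 coefficients.
Solving, Q(t) = -2t³ + 2t² + 3t + 2.
Then Q(-2) = 20.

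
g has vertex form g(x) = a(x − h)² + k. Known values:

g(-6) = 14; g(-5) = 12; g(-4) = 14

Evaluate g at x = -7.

First differences -2, 2; second difference 4 = 2a, so a = 2.
Expanding, the x-coefficient is −2ah = -4h; matching it to the data gives h = -5, and then k = 12.
So g(x) = 2(x + 5)² + 12.
g(-7) = 2·(-2)² + 12 = 20.

20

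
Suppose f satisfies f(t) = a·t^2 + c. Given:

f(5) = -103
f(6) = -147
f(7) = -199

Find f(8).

-259

From f(5) = -103 and f(6) = -147: 25a + c = -103 and 36a + c = -147.
Subtracting: 11a = -44, so a = -4; then c = -103 − (-4)·25 = -3.
So f(t) = -4t² − 3, and f(8) = -259.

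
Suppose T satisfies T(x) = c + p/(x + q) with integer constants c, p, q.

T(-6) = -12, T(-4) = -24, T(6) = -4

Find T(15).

(T(x) − c)(x + q) = p for each data point; the three points give a linear system in c and q, then p follows.
Solving: c = -6, q = 3, p = 18, so T(x) = -6 + 18/(x + 3).
Then T(15) = -6 + 18/18 = -5.

-5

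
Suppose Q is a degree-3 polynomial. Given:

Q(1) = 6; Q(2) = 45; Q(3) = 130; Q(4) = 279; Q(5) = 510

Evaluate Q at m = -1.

First differences: 39, 85, 149, 231. Second differences: 46, 64, 82. Third differences: 18, 18.
Level-3 differences are constant, so Q has degree 3.
Fitting a degree-3 polynomial gives Q(m) = 3m³ + 5m² + 3m - 5.
Then Q(-1) = -6.

-6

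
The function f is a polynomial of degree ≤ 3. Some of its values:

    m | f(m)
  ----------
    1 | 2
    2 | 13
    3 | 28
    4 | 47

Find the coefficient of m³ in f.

0

First differences: 11, 15, 19. Second differences: 4, 4.
Level-2 differences are constant, so f has degree 2.
Fitting a degree-2 polynomial gives f(m) = 2m² + 5m - 5.
The coefficient of m³ is 0.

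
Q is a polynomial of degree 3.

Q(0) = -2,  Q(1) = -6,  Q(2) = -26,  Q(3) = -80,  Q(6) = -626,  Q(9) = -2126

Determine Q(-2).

Write Q(x) = ax³ + bx² + cx + d; the 6 given values yield a linear system in the 4 coefficients.
Solving, Q(x) = -3x³ + x² - 2x - 2.
Then Q(-2) = 30.

30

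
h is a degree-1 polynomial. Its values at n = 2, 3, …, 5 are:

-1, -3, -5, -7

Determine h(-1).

Write h(n) = an + b; the 4 given values yield a linear system in the 2 coefficients.
Solving, h(n) = -2n + 3.
Then h(-1) = 5.

5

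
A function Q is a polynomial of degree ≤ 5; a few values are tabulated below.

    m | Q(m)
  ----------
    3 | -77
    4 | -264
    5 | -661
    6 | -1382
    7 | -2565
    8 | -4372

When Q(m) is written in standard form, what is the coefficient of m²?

4

First differences: -187, -397, -721, -1183, -1807. Second differences: -210, -324, -462, -624. Third differences: -114, -138, -162. Fourth differences: -24, -24.
Level-4 differences are constant, so Q has degree 4.
Fitting a degree-4 polynomial gives Q(m) = -m^4 - m³ + 4m² - 3m + 4.
The coefficient of m² is 4.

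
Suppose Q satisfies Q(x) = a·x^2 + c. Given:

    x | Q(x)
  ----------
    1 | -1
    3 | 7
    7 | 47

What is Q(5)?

From Q(1) = -1 and Q(3) = 7: 1a + c = -1 and 9a + c = 7.
Subtracting: 8a = 8, so a = 1; then c = -1 − 1·1 = -2.
So Q(x) = 1x² − 2, and Q(5) = 23.

23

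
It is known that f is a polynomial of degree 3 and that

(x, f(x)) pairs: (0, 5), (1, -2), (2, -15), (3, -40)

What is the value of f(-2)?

25

Write f(x) = ax³ + bx² + cx + d; the 4 given values yield a linear system in the 4 coefficients.
Solving, f(x) = -x³ - 6x + 5.
Then f(-2) = 25.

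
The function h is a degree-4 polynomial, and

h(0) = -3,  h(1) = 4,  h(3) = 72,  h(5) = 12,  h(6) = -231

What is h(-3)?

Write h(n) = an^4 + bn³ + cn² + dn + e; the 5 given values yield a linear system in the 5 coefficients.
Solving, h(n) = -n^4 + 4n³ + 6n² - 2n - 3.
Then h(-3) = -132.

-132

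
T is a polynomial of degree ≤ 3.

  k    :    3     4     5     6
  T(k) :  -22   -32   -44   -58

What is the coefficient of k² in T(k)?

-1

First differences: -10, -12, -14. Second differences: -2, -2.
Level-2 differences are constant, so T has degree 2.
Fitting a degree-2 polynomial gives T(k) = -k² - 3k - 4.
The coefficient of k² is -1.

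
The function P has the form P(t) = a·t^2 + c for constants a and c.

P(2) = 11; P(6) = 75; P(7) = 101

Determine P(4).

From P(2) = 11 and P(6) = 75: 4a + c = 11 and 36a + c = 75.
Subtracting: 32a = 64, so a = 2; then c = 11 − 2·4 = 3.
So P(t) = 2t² + 3, and P(4) = 35.

35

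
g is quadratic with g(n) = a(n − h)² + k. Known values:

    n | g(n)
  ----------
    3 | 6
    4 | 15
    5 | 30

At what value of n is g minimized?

First differences 9, 15; second difference 6 = 2a, so a = 3.
Expanding, the n-coefficient is −2ah = -6h; matching it to the data gives h = 2, and then k = 3.
So g(n) = 3(n − 2)² + 3.
Hence h = 2.

2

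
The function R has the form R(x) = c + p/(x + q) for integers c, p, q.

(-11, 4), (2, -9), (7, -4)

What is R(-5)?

12

(R(x) − c)(x + q) = p for each data point; the three points give a linear system in c and q, then p follows.
Solving: c = 0, q = 2, p = -36, so R(x) = -36/(x + 2).
Then R(-5) = 0 − 36/(-3) = 12.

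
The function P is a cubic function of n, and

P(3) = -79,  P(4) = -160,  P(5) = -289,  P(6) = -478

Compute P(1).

-13

Write P(n) = an³ + bn² + cn + d; the 4 given values yield a linear system in the 4 coefficients.
Solving, P(n) = -2n³ - 7n - 4.
Then P(1) = -13.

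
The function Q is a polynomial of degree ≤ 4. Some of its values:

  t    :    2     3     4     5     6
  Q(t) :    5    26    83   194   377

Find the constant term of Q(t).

-1

First differences: 21, 57, 111, 183. Second differences: 36, 54, 72. Third differences: 18, 18.
Level-3 differences are constant, so Q has degree 3.
Fitting a degree-3 polynomial gives Q(t) = 3t³ - 9t² + 9t - 1.
The constant term is Q(0) = -1.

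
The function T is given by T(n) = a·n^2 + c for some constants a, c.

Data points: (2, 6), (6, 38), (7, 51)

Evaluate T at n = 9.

From T(2) = 6 and T(6) = 38: 4a + c = 6 and 36a + c = 38.
Subtracting: 32a = 32, so a = 1; then c = 6 − 1·4 = 2.
So T(n) = 1n² + 2, and T(9) = 83.

83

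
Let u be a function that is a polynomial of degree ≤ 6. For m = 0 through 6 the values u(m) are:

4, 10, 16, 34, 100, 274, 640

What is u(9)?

First differences: 6, 6, 18, 66, 174, 366. Second differences: 0, 12, 48, 108, 192. Third differences: 12, 36, 60, 84. Fourth differences: 24, 24, 24.
Level-4 differences are constant, so u has degree 4.
Fitting a degree-4 polynomial gives u(m) = m^4 - 4m³ + 5m² + 4m + 4.
Then u(9) = 4090.

4090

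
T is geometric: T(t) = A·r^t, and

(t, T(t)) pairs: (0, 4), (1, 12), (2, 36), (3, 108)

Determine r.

Consecutive ratio: 12/4 = 3, and 36/12 = 3, so r = 3.
Then A·3^0 = 4 gives A = 4, and T(t) = 4·3^t.

3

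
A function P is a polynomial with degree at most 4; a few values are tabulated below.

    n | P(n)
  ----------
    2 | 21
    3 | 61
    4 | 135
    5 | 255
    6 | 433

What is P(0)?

First differences: 40, 74, 120, 178. Second differences: 34, 46, 58. Third differences: 12, 12.
Level-3 differences are constant, so P has degree 3.
Fitting a degree-3 polynomial gives P(n) = 2n³ - n² + 7n - 5.
The constant term is P(0) = -5.

-5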